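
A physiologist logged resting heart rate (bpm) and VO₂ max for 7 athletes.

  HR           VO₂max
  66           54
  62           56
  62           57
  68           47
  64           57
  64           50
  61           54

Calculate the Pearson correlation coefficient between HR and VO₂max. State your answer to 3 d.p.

n = 7, Σx = 447, Σy = 375, Σx² = 28581, Σy² = 20175, Σxy = 23908
nΣxy − ΣxΣy = 167356 − 167625 = -269
nΣx² − (Σx)² = 200067 − 199809 = 258; nΣy² − (Σy)² = 141225 − 140625 = 600
r = -269 / √(258 × 600) = -269 / 393.4463 ≈ -0.684

-0.684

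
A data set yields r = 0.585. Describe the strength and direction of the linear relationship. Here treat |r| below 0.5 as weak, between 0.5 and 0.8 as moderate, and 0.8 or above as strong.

r = 0.585 > 0 so the relationship is positive.
|r| = 0.585, which falls in the moderate range.

moderate positive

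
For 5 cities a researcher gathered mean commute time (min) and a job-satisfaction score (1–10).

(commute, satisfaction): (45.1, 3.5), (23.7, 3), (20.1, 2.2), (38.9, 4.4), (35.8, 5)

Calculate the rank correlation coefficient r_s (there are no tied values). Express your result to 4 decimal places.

0.6000

Rank commute: 5, 2, 1, 4, 3
Rank satisfaction: 3, 2, 1, 4, 5
d = rank(commute) − rank(satisfaction): 2, 0, 0, 0, -2; Σd² = 8
ρ = 1 − 6Σd² / [n(n²−1)] = 1 − 6×8 / (5×24) = 1 − 48/120 ≈ 0.6000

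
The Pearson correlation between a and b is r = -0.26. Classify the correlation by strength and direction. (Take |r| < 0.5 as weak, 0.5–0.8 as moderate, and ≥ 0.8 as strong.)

r = -0.26 < 0 so the relationship is negative.
|r| = 0.26, which falls in the weak range.

weak negative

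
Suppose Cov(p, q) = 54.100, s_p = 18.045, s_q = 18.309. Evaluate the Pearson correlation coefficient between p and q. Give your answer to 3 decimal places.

0.164

r = Cov(p,q) / (s_p · s_q) = 54.100 / (18.045 × 18.309)
  = 54.100 / 330.3859 ≈ 0.164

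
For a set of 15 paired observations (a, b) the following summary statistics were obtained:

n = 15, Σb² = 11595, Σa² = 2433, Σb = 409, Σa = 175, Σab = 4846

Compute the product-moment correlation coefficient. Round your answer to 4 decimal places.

0.1785

r = (nΣab − ΣaΣb) / √[(nΣa² − (Σa)²)(nΣb² − (Σb)²)]
Numerator: 15×4846 − 175×409 = 1115
Denominator: √[(36495 − 30625)(173925 − 167281)] = √[5870 × 6644] = 6245.0204
r = 1115 / 6245.0204 ≈ 0.1785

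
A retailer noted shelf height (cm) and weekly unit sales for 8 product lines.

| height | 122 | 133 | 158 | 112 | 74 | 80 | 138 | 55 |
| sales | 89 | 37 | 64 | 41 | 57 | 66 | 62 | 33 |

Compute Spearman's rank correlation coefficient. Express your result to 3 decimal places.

Rank height: 5, 6, 8, 4, 2, 3, 7, 1
Rank sales: 8, 2, 6, 3, 4, 7, 5, 1
d = rank(height) − rank(sales): -3, 4, 2, 1, -2, -4, 2, 0; Σd² = 54
ρ = 1 − 6Σd² / [n(n²−1)] = 1 − 6×54 / (8×63) = 1 − 324/504 ≈ 0.357

0.357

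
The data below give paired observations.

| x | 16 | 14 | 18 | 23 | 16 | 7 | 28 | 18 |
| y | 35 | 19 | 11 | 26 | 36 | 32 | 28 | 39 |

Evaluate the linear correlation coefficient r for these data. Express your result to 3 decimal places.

n = 8, Σx = 140, Σy = 226, Σx² = 2718, Σy² = 7008, Σxy = 3908
nΣxy − ΣxΣy = 31264 − 31640 = -376
nΣx² − (Σx)² = 21744 − 19600 = 2144; nΣy² − (Σy)² = 56064 − 51076 = 4988
r = -376 / √(2144 × 4988) = -376 / 3270.2098 ≈ -0.115

-0.115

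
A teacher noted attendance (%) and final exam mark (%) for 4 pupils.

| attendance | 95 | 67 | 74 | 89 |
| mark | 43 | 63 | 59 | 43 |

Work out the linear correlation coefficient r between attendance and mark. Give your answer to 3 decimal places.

-0.980

n = 4, Σx = 325, Σy = 208, Σx² = 26911, Σy² = 11148, Σxy = 16499
nΣxy − ΣxΣy = 65996 − 67600 = -1604
nΣx² − (Σx)² = 107644 − 105625 = 2019; nΣy² − (Σy)² = 44592 − 43264 = 1328
r = -1604 / √(2019 × 1328) = -1604 / 1637.4468 ≈ -0.980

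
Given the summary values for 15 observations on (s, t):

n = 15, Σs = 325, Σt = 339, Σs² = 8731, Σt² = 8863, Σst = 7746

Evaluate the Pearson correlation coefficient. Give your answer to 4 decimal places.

0.2815

r = (nΣst − ΣsΣt) / √[(nΣs² − (Σs)²)(nΣt² − (Σt)²)]
Numerator: 15×7746 − 325×339 = 6015
Denominator: √[(130965 − 105625)(132945 − 114921)] = √[25340 × 18024] = 21371.1993
r = 6015 / 21371.1993 ≈ 0.2815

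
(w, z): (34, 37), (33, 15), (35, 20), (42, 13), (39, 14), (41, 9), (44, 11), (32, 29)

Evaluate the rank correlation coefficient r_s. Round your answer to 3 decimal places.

-0.810

Rank w: 3, 2, 4, 7, 5, 6, 8, 1
Rank z: 8, 5, 6, 3, 4, 1, 2, 7
d = rank(w) − rank(z): -5, -3, -2, 4, 1, 5, 6, -6; Σd² = 152
ρ = 1 − 6Σd² / [n(n²−1)] = 1 − 6×152 / (8×63) = 1 − 912/504 ≈ -0.810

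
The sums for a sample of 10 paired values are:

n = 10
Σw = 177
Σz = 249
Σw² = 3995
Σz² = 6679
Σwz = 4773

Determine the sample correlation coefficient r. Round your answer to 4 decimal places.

0.5691

r = (nΣwz − ΣwΣz) / √[(nΣw² − (Σw)²)(nΣz² − (Σz)²)]
Numerator: 10×4773 − 177×249 = 3657
Denominator: √[(39950 − 31329)(66790 − 62001)] = √[8621 × 4789] = 6425.4159
r = 3657 / 6425.4159 ≈ 0.5691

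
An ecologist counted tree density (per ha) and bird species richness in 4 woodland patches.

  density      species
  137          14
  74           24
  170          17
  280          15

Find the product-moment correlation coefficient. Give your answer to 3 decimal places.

n = 4, Σx = 661, Σy = 70, Σx² = 131545, Σy² = 1286, Σxy = 10784
nΣxy − ΣxΣy = 43136 − 46270 = -3134
nΣx² − (Σx)² = 526180 − 436921 = 89259; nΣy² − (Σy)² = 5144 − 4900 = 244
r = -3134 / √(89259 × 244) = -3134 / 4666.8186 ≈ -0.672

-0.672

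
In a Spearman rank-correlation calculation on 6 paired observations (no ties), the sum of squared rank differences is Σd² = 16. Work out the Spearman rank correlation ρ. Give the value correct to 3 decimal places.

ρ = 1 − 6Σd² / [n(n²−1)] = 1 − 6×16 / (6×35)
  = 1 − 96/210 = 1 − 0.4571 ≈ 0.543

0.543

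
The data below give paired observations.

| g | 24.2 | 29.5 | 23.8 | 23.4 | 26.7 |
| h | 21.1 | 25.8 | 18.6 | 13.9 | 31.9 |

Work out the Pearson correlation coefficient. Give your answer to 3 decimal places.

n = 5, Σg = 127.6, Σh = 111.3, Σg² = 3282.78, Σh² = 2667.63, Σgh = 2891.39
nΣgh − ΣgΣh = 14456.95 − 14201.88 = 255.07
nΣg² − (Σg)² = 16413.9 − 16281.76 = 132.14; nΣh² − (Σh)² = 13338.15 − 12387.69 = 950.46
r = 255.07 / √(132.14 × 950.46) = 255.07 / 354.3921 ≈ 0.720

0.720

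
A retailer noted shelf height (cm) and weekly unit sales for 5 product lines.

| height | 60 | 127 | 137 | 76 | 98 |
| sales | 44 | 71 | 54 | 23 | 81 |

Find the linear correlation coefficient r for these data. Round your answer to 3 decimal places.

0.520

n = 5, Σx = 498, Σy = 273, Σx² = 53878, Σy² = 16983, Σxy = 28741
nΣxy − ΣxΣy = 143705 − 135954 = 7751
nΣx² − (Σx)² = 269390 − 248004 = 21386; nΣy² − (Σy)² = 84915 − 74529 = 10386
r = 7751 / √(21386 × 10386) = 7751 / 14903.5229 ≈ 0.520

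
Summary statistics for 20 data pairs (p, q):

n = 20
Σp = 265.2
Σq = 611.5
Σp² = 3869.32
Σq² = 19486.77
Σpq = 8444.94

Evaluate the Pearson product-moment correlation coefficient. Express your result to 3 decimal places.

r = (nΣpq − ΣpΣq) / √[(nΣp² − (Σp)²)(nΣq² − (Σq)²)]
Numerator: 20×8444.94 − 265.2×611.5 = 6729
Denominator: √[(77386.4 − 70331.04)(389735.4 − 373932.25)] = √[7055.36 × 15803.15] = 10559.2098
r = 6729 / 10559.2098 ≈ 0.637

0.637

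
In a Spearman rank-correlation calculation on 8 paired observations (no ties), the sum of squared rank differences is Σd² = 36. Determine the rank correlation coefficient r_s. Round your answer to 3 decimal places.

ρ = 1 − 6Σd² / [n(n²−1)] = 1 − 6×36 / (8×63)
  = 1 − 216/504 = 1 − 0.4286 ≈ 0.571

0.571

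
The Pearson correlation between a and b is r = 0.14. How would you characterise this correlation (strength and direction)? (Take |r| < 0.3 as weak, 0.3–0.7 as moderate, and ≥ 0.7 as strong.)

weak positive

r = 0.14 > 0 so the relationship is positive.
|r| = 0.14, which falls in the weak range.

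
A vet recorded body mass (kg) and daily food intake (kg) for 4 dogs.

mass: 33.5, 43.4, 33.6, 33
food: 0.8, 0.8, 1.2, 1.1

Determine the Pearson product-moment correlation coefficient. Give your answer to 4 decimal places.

-0.5705

n = 4, Σx = 143.5, Σy = 3.9, Σx² = 5223.77, Σy² = 3.93, Σxy = 138.14
nΣxy − ΣxΣy = 552.56 − 559.65 = -7.09
nΣx² − (Σx)² = 20895.08 − 20592.25 = 302.83; nΣy² − (Σy)² = 15.72 − 15.21 = 0.51
r = -7.09 / √(302.83 × 0.51) = -7.09 / 12.4275 ≈ -0.5705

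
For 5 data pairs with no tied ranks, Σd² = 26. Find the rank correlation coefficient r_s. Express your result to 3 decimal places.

ρ = 1 − 6Σd² / [n(n²−1)] = 1 − 6×26 / (5×24)
  = 1 − 156/120 = 1 − 1.3000 ≈ -0.300

-0.300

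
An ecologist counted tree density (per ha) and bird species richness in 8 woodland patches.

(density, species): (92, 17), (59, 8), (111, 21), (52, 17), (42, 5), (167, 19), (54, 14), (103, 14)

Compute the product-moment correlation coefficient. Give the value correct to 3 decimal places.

n = 8, Σx = 680, Σy = 115, Σx² = 70148, Σy² = 1861, Σxy = 10832
nΣxy − ΣxΣy = 86656 − 78200 = 8456
nΣx² − (Σx)² = 561184 − 462400 = 98784; nΣy² − (Σy)² = 14888 − 13225 = 1663
r = 8456 / √(98784 × 1663) = 8456 / 12817.0898 ≈ 0.660

0.660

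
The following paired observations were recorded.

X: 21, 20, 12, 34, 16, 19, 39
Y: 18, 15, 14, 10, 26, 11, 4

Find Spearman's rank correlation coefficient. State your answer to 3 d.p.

Rank X: 5, 4, 1, 6, 2, 3, 7
Rank Y: 6, 5, 4, 2, 7, 3, 1
d = rank(X) − rank(Y): -1, -1, -3, 4, -5, 0, 6; Σd² = 88
ρ = 1 − 6Σd² / [n(n²−1)] = 1 − 6×88 / (7×48) = 1 − 528/336 ≈ -0.571

-0.571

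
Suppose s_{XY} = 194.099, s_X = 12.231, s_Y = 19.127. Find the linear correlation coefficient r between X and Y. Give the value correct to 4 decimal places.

r = Cov(X,Y) / (s_X · s_Y) = 194.099 / (12.231 × 19.127)
  = 194.099 / 233.9423 ≈ 0.8297

0.8297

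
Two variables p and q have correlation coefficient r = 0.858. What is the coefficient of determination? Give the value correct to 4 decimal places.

0.7362

r² = (0.858)² = 0.7362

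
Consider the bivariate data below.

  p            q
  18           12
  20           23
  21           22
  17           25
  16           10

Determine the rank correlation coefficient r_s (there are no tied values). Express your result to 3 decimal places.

0.300

Rank p: 3, 4, 5, 2, 1
Rank q: 2, 4, 3, 5, 1
d = rank(p) − rank(q): 1, 0, 2, -3, 0; Σd² = 14
ρ = 1 − 6Σd² / [n(n²−1)] = 1 − 6×14 / (5×24) = 1 − 84/120 ≈ 0.300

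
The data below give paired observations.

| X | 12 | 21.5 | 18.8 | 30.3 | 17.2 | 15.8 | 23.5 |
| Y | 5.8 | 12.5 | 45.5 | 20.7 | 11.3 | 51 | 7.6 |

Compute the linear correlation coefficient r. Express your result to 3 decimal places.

n = 7, ΣX = 139.1, ΣY = 154.4, ΣX² = 2975.51, ΣY² = 5475.08, ΣXY = 2999.72
nΣXY − ΣXΣY = 20998.04 − 21477.04 = -479
nΣX² − (ΣX)² = 20828.57 − 19348.81 = 1479.76; nΣY² − (ΣY)² = 38325.56 − 23839.36 = 14486.2
r = -479 / √(1479.76 × 14486.2) = -479 / 4629.9135 ≈ -0.103

-0.103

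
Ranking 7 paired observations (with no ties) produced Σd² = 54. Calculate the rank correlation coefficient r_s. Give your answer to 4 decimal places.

ρ = 1 − 6Σd² / [n(n²−1)] = 1 − 6×54 / (7×48)
  = 1 − 324/336 = 1 − 0.96429 ≈ 0.0357

0.0357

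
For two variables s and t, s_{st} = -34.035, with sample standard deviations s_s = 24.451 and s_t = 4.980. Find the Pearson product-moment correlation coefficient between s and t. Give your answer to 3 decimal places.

-0.280

r = Cov(s,t) / (s_s · s_t) = -34.035 / (24.451 × 4.980)
  = -34.035 / 121.7660 ≈ -0.280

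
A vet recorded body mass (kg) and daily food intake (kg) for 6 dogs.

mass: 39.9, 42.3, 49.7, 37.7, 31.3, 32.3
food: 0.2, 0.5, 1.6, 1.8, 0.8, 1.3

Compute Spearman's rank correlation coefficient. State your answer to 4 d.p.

-0.0286

Rank mass: 4, 5, 6, 3, 1, 2
Rank food: 1, 2, 5, 6, 3, 4
d = rank(mass) − rank(food): 3, 3, 1, -3, -2, -2; Σd² = 36
ρ = 1 − 6Σd² / [n(n²−1)] = 1 − 6×36 / (6×35) = 1 − 216/210 ≈ -0.0286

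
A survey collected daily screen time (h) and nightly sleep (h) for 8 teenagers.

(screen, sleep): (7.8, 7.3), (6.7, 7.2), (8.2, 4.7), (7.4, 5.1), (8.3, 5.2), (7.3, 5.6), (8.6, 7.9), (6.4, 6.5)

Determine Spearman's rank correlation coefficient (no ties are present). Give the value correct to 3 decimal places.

0.024

Rank screen: 5, 2, 6, 4, 7, 3, 8, 1
Rank sleep: 7, 6, 1, 2, 3, 4, 8, 5
d = rank(screen) − rank(sleep): -2, -4, 5, 2, 4, -1, 0, -4; Σd² = 82
ρ = 1 − 6Σd² / [n(n²−1)] = 1 − 6×82 / (8×63) = 1 − 492/504 ≈ 0.024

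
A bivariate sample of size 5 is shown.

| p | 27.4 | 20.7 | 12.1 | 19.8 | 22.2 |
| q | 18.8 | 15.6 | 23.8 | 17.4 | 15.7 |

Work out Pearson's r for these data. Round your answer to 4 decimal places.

-0.6342

n = 5, Σp = 102.2, Σq = 91.3, Σp² = 2210.54, Σq² = 1712.49, Σpq = 1819.08
nΣpq − ΣpΣq = 9095.4 − 9330.86 = -235.46
nΣp² − (Σp)² = 11052.7 − 10444.84 = 607.86; nΣq² − (Σq)² = 8562.45 − 8335.69 = 226.76
r = -235.46 / √(607.86 × 226.76) = -235.46 / 371.2659 ≈ -0.6342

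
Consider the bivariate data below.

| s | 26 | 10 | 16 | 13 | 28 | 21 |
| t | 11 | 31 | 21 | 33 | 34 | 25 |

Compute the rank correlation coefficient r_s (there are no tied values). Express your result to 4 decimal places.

Rank s: 5, 1, 3, 2, 6, 4
Rank t: 1, 4, 2, 5, 6, 3
d = rank(s) − rank(t): 4, -3, 1, -3, 0, 1; Σd² = 36
ρ = 1 − 6Σd² / [n(n²−1)] = 1 − 6×36 / (6×35) = 1 − 216/210 ≈ -0.0286

-0.0286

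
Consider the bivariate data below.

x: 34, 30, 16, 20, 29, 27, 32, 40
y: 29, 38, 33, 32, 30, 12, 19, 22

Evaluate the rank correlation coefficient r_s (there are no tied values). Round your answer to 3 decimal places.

Rank x: 7, 5, 1, 2, 4, 3, 6, 8
Rank y: 4, 8, 7, 6, 5, 1, 2, 3
d = rank(x) − rank(y): 3, -3, -6, -4, -1, 2, 4, 5; Σd² = 116
ρ = 1 − 6Σd² / [n(n²−1)] = 1 − 6×116 / (8×63) = 1 − 696/504 ≈ -0.381

-0.381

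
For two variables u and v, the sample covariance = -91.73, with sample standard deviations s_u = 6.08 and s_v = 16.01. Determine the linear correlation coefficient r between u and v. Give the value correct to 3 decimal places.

-0.942

r = Cov(u,v) / (s_u · s_v) = -91.73 / (6.08 × 16.01)
  = -91.73 / 97.3408 ≈ -0.942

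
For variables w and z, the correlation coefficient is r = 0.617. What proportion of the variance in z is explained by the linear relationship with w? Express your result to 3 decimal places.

0.381

r² = (0.617)² = 0.381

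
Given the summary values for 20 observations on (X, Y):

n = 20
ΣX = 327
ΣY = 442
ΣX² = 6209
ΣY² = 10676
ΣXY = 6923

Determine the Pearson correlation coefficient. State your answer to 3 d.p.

-0.343

r = (nΣXY − ΣXΣY) / √[(nΣX² − (ΣX)²)(nΣY² − (ΣY)²)]
Numerator: 20×6923 − 327×442 = -6074
Denominator: √[(124180 − 106929)(213520 − 195364)] = √[17251 × 18156] = 17697.7161
r = -6074 / 17697.7161 ≈ -0.343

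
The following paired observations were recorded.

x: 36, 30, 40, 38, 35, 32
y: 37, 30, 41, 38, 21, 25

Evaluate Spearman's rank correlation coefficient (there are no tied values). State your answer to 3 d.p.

Rank x: 4, 1, 6, 5, 3, 2
Rank y: 4, 3, 6, 5, 1, 2
d = rank(x) − rank(y): 0, -2, 0, 0, 2, 0; Σd² = 8
ρ = 1 − 6Σd² / [n(n²−1)] = 1 − 6×8 / (6×35) = 1 − 48/210 ≈ 0.771

0.771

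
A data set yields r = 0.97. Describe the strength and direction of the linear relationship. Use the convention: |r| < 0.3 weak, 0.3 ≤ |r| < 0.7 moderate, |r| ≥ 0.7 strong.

strong positive

r = 0.97 > 0 so the relationship is positive.
|r| = 0.97, which falls in the strong range.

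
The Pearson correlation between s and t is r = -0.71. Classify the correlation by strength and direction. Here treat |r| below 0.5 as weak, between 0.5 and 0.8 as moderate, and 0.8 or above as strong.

r = -0.71 < 0 so the relationship is negative.
|r| = 0.71, which falls in the moderate range.

moderate negative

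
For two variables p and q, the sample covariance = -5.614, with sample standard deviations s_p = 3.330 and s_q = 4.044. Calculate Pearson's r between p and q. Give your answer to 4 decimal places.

-0.4169

r = Cov(p,q) / (s_p · s_q) = -5.614 / (3.330 × 4.044)
  = -5.614 / 13.4665 ≈ -0.4169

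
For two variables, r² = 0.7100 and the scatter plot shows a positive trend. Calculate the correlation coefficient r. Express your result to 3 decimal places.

0.843

|r| = √0.7100 = 0.843
The association is positive, so r = 0.843.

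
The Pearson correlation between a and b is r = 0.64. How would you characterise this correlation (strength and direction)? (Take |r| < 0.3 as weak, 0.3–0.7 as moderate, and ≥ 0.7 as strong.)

r = 0.64 > 0 so the relationship is positive.
|r| = 0.64, which falls in the moderate range.

moderate positive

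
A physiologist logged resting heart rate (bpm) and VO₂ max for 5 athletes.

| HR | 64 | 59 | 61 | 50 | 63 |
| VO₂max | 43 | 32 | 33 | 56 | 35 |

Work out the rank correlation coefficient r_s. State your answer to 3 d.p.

Rank HR: 5, 2, 3, 1, 4
Rank VO₂max: 4, 1, 2, 5, 3
d = rank(HR) − rank(VO₂max): 1, 1, 1, -4, 1; Σd² = 20
ρ = 1 − 6Σd² / [n(n²−1)] = 1 − 6×20 / (5×24) = 1 − 120/120 ≈ 0.000

0.000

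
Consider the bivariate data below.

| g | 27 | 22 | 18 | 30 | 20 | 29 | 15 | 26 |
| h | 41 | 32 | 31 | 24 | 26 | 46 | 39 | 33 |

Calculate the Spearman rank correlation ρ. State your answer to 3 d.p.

0.071

Rank g: 6, 4, 2, 8, 3, 7, 1, 5
Rank h: 7, 4, 3, 1, 2, 8, 6, 5
d = rank(g) − rank(h): -1, 0, -1, 7, 1, -1, -5, 0; Σd² = 78
ρ = 1 − 6Σd² / [n(n²−1)] = 1 − 6×78 / (8×63) = 1 − 468/504 ≈ 0.071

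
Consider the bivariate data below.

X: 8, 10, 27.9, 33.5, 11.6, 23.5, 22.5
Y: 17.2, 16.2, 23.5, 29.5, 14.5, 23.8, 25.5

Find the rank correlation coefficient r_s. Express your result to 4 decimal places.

Rank X: 1, 2, 6, 7, 3, 5, 4
Rank Y: 3, 2, 4, 7, 1, 5, 6
d = rank(X) − rank(Y): -2, 0, 2, 0, 2, 0, -2; Σd² = 16
ρ = 1 − 6Σd² / [n(n²−1)] = 1 − 6×16 / (7×48) = 1 − 96/336 ≈ 0.7143

0.7143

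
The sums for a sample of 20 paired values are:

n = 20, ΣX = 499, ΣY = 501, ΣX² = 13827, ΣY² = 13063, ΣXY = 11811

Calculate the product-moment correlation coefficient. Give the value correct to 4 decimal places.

r = (nΣXY − ΣXΣY) / √[(nΣX² − (ΣX)²)(nΣY² − (ΣY)²)]
Numerator: 20×11811 − 499×501 = -13779
Denominator: √[(276540 − 249001)(261260 − 251001)] = √[27539 × 10259] = 16808.4086
r = -13779 / 16808.4086 ≈ -0.8198

-0.8198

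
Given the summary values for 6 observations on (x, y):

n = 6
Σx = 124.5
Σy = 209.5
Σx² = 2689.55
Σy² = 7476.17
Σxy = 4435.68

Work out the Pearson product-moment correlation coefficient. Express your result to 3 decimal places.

0.677

r = (nΣxy − ΣxΣy) / √[(nΣx² − (Σx)²)(nΣy² − (Σy)²)]
Numerator: 6×4435.68 − 124.5×209.5 = 531.33
Denominator: √[(16137.3 − 15500.25)(44857.02 − 43890.25)] = √[637.05 × 966.77] = 784.7808
r = 531.33 / 784.7808 ≈ 0.677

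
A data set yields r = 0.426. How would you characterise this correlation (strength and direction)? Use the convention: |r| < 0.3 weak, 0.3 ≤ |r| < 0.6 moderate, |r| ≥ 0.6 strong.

r = 0.426 > 0 so the relationship is positive.
|r| = 0.426, which falls in the moderate range.

moderate positive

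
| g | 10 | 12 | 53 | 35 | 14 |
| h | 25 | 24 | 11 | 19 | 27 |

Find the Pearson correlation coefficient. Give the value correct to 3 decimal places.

n = 5, Σg = 124, Σh = 106, Σg² = 4474, Σh² = 2412, Σgh = 2164
nΣgh − ΣgΣh = 10820 − 13144 = -2324
nΣg² − (Σg)² = 22370 − 15376 = 6994; nΣh² − (Σh)² = 12060 − 11236 = 824
r = -2324 / √(6994 × 824) = -2324 / 2400.6366 ≈ -0.968

-0.968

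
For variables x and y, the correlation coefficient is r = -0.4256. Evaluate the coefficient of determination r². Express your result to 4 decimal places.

r² = (-0.4256)² = 0.1811

0.1811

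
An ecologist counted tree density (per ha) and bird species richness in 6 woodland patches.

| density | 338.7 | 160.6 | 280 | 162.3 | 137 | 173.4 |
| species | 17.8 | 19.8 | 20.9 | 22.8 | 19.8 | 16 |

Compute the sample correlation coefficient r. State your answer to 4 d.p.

n = 6, Σx = 1252, Σy = 117.1, Σx² = 294087.9, Σy² = 2313.57, Σxy = 24248.18
nΣxy − ΣxΣy = 145489.08 − 146609.2 = -1120.12
nΣx² − (Σx)² = 1764527.4 − 1567504 = 197023.4; nΣy² − (Σy)² = 13881.42 − 13712.41 = 169.01
r = -1120.12 / √(197023.4 × 169.01) = -1120.12 / 5770.5221 ≈ -0.1941

-0.1941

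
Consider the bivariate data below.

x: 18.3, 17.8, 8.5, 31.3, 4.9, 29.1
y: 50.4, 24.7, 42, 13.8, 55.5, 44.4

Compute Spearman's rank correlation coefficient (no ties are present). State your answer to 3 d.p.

Rank x: 4, 3, 2, 6, 1, 5
Rank y: 5, 2, 3, 1, 6, 4
d = rank(x) − rank(y): -1, 1, -1, 5, -5, 1; Σd² = 54
ρ = 1 − 6Σd² / [n(n²−1)] = 1 − 6×54 / (6×35) = 1 − 324/210 ≈ -0.543

-0.543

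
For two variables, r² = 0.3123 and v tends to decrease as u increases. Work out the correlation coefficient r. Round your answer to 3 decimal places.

|r| = √0.3123 = 0.559
The association is negative, so r = −0.559.

-0.559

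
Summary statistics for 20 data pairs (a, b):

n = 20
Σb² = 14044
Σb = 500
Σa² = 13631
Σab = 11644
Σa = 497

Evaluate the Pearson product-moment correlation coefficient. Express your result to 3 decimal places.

r = (nΣab − ΣaΣb) / √[(nΣa² − (Σa)²)(nΣb² − (Σb)²)]
Numerator: 20×11644 − 497×500 = -15620
Denominator: √[(272620 − 247009)(280880 − 250000)] = √[25611 × 30880] = 28122.3697
r = -15620 / 28122.3697 ≈ -0.555

-0.555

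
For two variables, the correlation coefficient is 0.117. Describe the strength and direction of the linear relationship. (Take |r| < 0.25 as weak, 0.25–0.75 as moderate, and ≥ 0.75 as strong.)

r = 0.117 > 0 so the relationship is positive.
|r| = 0.117, which falls in the weak range.

weak positive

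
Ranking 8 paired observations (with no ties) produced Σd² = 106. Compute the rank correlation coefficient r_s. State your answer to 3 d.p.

ρ = 1 − 6Σd² / [n(n²−1)] = 1 − 6×106 / (8×63)
  = 1 − 636/504 = 1 − 1.2619 ≈ -0.262

-0.262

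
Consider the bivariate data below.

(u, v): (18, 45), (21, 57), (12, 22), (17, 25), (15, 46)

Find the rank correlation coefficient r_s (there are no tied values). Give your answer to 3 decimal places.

0.700

Rank u: 4, 5, 1, 3, 2
Rank v: 3, 5, 1, 2, 4
d = rank(u) − rank(v): 1, 0, 0, 1, -2; Σd² = 6
ρ = 1 − 6Σd² / [n(n²−1)] = 1 − 6×6 / (5×24) = 1 − 36/120 ≈ 0.700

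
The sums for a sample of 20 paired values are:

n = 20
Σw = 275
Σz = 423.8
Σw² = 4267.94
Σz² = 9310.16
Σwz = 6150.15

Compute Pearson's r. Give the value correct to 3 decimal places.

r = (nΣwz − ΣwΣz) / √[(nΣw² − (Σw)²)(nΣz² − (Σz)²)]
Numerator: 20×6150.15 − 275×423.8 = 6458
Denominator: √[(85358.8 − 75625)(186203.2 − 179606.44)] = √[9733.8 × 6596.76] = 8013.2105
r = 6458 / 8013.2105 ≈ 0.806

0.806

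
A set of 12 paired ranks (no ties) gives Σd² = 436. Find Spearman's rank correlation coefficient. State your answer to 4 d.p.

-0.5245

ρ = 1 − 6Σd² / [n(n²−1)] = 1 − 6×436 / (12×143)
  = 1 − 2616/1716 = 1 − 1.52448 ≈ -0.5245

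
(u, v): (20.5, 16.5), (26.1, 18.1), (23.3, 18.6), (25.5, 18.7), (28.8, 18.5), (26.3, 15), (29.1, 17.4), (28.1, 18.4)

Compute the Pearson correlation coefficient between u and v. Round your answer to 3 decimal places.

0.212

n = 8, Σu = 207.7, Σv = 141.2, Σu² = 5452.15, Σv² = 2504.08, Σuv = 3671.57
nΣuv − ΣuΣv = 29372.56 − 29327.24 = 45.32
nΣu² − (Σu)² = 43617.2 − 43139.29 = 477.91; nΣv² − (Σv)² = 20032.64 − 19937.44 = 95.2
r = 45.32 / √(477.91 × 95.2) = 45.32 / 213.3003 ≈ 0.212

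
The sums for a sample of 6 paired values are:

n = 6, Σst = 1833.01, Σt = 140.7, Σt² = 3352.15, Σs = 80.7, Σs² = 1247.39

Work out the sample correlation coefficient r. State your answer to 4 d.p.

r = (nΣst − ΣsΣt) / √[(nΣs² − (Σs)²)(nΣt² − (Σt)²)]
Numerator: 6×1833.01 − 80.7×140.7 = -356.43
Denominator: √[(7484.34 − 6512.49)(20112.9 − 19796.49)] = √[971.85 × 316.41] = 554.5296
r = -356.43 / 554.5296 ≈ -0.6428

-0.6428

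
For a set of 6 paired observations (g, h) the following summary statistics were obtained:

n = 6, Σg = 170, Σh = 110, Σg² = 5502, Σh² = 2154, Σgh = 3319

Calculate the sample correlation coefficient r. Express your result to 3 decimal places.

r = (nΣgh − ΣgΣh) / √[(nΣg² − (Σg)²)(nΣh² − (Σh)²)]
Numerator: 6×3319 − 170×110 = 1214
Denominator: √[(33012 − 28900)(12924 − 12100)] = √[4112 × 824] = 1840.7303
r = 1214 / 1840.7303 ≈ 0.660

0.660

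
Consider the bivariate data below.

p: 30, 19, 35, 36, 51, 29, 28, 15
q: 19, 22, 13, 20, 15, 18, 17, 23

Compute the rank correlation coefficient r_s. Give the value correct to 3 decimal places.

Rank p: 5, 2, 6, 7, 8, 4, 3, 1
Rank q: 5, 7, 1, 6, 2, 4, 3, 8
d = rank(p) − rank(q): 0, -5, 5, 1, 6, 0, 0, -7; Σd² = 136
ρ = 1 − 6Σd² / [n(n²−1)] = 1 − 6×136 / (8×63) = 1 − 816/504 ≈ -0.619

-0.619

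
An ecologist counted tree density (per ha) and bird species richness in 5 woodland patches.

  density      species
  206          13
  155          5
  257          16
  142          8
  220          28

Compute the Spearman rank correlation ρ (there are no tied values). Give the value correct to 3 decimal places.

0.800

Rank density: 3, 2, 5, 1, 4
Rank species: 3, 1, 4, 2, 5
d = rank(density) − rank(species): 0, 1, 1, -1, -1; Σd² = 4
ρ = 1 − 6Σd² / [n(n²−1)] = 1 − 6×4 / (5×24) = 1 − 24/120 ≈ 0.800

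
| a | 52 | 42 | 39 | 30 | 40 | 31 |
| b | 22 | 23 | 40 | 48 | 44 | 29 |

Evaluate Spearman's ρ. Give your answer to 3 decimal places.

Rank a: 6, 5, 3, 1, 4, 2
Rank b: 1, 2, 4, 6, 5, 3
d = rank(a) − rank(b): 5, 3, -1, -5, -1, -1; Σd² = 62
ρ = 1 − 6Σd² / [n(n²−1)] = 1 − 6×62 / (6×35) = 1 − 372/210 ≈ -0.771

-0.771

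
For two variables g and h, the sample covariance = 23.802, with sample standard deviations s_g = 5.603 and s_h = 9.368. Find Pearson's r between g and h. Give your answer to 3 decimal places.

r = Cov(g,h) / (s_g · s_h) = 23.802 / (5.603 × 9.368)
  = 23.802 / 52.4889 ≈ 0.453

0.453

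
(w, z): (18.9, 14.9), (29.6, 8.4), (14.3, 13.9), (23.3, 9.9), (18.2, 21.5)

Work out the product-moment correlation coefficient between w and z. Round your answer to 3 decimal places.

n = 5, Σw = 104.3, Σz = 68.6, Σw² = 2311.99, Σz² = 1046.04, Σwz = 1350.99
nΣwz − ΣwΣz = 6754.95 − 7154.98 = -400.03
nΣw² − (Σw)² = 11559.95 − 10878.49 = 681.46; nΣz² − (Σz)² = 5230.2 − 4705.96 = 524.24
r = -400.03 / √(681.46 × 524.24) = -400.03 / 597.7028 ≈ -0.669

-0.669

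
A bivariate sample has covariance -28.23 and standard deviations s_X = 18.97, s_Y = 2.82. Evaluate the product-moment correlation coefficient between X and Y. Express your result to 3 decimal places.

-0.528

r = Cov(X,Y) / (s_X · s_Y) = -28.23 / (18.97 × 2.82)
  = -28.23 / 53.4954 ≈ -0.528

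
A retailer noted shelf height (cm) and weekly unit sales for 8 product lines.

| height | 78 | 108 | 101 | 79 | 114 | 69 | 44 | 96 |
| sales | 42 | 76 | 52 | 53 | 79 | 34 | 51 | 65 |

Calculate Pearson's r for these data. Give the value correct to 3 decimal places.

0.716

n = 8, Σx = 689, Σy = 452, Σx² = 63099, Σy² = 27276, Σxy = 40759
nΣxy − ΣxΣy = 326072 − 311428 = 14644
nΣx² − (Σx)² = 504792 − 474721 = 30071; nΣy² − (Σy)² = 218208 − 204304 = 13904
r = 14644 / √(30071 × 13904) = 14644 / 20447.6694 ≈ 0.716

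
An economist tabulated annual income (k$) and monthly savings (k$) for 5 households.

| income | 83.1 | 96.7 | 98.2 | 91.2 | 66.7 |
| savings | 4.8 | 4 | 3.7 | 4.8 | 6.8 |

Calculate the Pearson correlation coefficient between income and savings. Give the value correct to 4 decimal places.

-0.9738

n = 5, Σx = 435.9, Σy = 24.1, Σx² = 38666.07, Σy² = 122.01, Σxy = 2040.34
nΣxy − ΣxΣy = 10201.7 − 10505.19 = -303.49
nΣx² − (Σx)² = 193330.35 − 190008.81 = 3321.54; nΣy² − (Σy)² = 610.05 − 580.81 = 29.24
r = -303.49 / √(3321.54 × 29.24) = -303.49 / 311.6438 ≈ -0.9738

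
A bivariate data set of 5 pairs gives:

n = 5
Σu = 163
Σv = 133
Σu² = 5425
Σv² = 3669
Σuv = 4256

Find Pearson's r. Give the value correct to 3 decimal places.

r = (nΣuv − ΣuΣv) / √[(nΣu² − (Σu)²)(nΣv² − (Σv)²)]
Numerator: 5×4256 − 163×133 = -399
Denominator: √[(27125 − 26569)(18345 − 17689)] = √[556 × 656] = 603.9338
r = -399 / 603.9338 ≈ -0.661

-0.661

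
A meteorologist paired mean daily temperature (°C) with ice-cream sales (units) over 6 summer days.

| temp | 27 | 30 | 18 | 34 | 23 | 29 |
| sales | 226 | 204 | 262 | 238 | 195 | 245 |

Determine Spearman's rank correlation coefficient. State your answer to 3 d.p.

-0.143

Rank temp: 3, 5, 1, 6, 2, 4
Rank sales: 3, 2, 6, 4, 1, 5
d = rank(temp) − rank(sales): 0, 3, -5, 2, 1, -1; Σd² = 40
ρ = 1 − 6Σd² / [n(n²−1)] = 1 − 6×40 / (6×35) = 1 − 240/210 ≈ -0.143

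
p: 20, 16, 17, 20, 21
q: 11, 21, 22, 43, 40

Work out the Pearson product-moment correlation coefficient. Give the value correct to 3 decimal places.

n = 5, Σp = 94, Σq = 137, Σp² = 1786, Σq² = 4495, Σpq = 2630
nΣpq − ΣpΣq = 13150 − 12878 = 272
nΣp² − (Σp)² = 8930 − 8836 = 94; nΣq² − (Σq)² = 22475 − 18769 = 3706
r = 272 / √(94 × 3706) = 272 / 590.2237 ≈ 0.461

0.461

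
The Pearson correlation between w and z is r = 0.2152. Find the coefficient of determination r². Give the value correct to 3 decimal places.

0.046

r² = (0.2152)² = 0.046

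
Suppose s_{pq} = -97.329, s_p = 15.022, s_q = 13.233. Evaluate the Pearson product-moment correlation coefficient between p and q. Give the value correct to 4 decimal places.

r = Cov(p,q) / (s_p · s_q) = -97.329 / (15.022 × 13.233)
  = -97.329 / 198.7861 ≈ -0.4896

-0.4896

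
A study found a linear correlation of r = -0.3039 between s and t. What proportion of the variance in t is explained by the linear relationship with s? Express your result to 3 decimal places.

0.092

r² = (-0.3039)² = 0.092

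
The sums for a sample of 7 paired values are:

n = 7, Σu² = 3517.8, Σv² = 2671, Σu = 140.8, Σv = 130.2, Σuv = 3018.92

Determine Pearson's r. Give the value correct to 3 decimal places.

0.968

r = (nΣuv − ΣuΣv) / √[(nΣu² − (Σu)²)(nΣv² − (Σv)²)]
Numerator: 7×3018.92 − 140.8×130.2 = 2800.28
Denominator: √[(24624.6 − 19824.64)(18697 − 16952.04)] = √[4799.96 × 1744.96] = 2894.0868
r = 2800.28 / 2894.0868 ≈ 0.968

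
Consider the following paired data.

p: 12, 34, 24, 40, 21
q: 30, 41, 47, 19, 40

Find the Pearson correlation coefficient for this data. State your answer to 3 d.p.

n = 5, Σp = 131, Σq = 177, Σp² = 3917, Σq² = 6751, Σpq = 4482
nΣpq − ΣpΣq = 22410 − 23187 = -777
nΣp² − (Σp)² = 19585 − 17161 = 2424; nΣq² − (Σq)² = 33755 − 31329 = 2426
r = -777 / √(2424 × 2426) = -777 / 2424.9998 ≈ -0.320

-0.320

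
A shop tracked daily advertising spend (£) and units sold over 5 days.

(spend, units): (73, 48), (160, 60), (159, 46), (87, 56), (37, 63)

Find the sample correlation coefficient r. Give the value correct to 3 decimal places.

-0.342

n = 5, Σx = 516, Σy = 273, Σx² = 65148, Σy² = 15125, Σxy = 27621
nΣxy − ΣxΣy = 138105 − 140868 = -2763
nΣx² − (Σx)² = 325740 − 266256 = 59484; nΣy² − (Σy)² = 75625 − 74529 = 1096
r = -2763 / √(59484 × 1096) = -2763 / 8074.3089 ≈ -0.342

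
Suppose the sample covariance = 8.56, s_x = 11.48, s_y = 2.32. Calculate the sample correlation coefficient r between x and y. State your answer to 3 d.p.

r = Cov(x,y) / (s_x · s_y) = 8.56 / (11.48 × 2.32)
  = 8.56 / 26.6336 ≈ 0.321

0.321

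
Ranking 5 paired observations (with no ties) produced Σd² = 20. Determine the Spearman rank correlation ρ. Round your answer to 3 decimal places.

0.000

ρ = 1 − 6Σd² / [n(n²−1)] = 1 − 6×20 / (5×24)
  = 1 − 120/120 = 1 − 1.0000 ≈ 0.000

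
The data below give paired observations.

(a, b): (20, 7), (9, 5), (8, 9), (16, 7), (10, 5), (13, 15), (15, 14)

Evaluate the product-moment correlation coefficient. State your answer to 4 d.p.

0.1694

n = 7, Σa = 91, Σb = 62, Σa² = 1295, Σb² = 650, Σab = 824
nΣab − ΣaΣb = 5768 − 5642 = 126
nΣa² − (Σa)² = 9065 − 8281 = 784; nΣb² − (Σb)² = 4550 − 3844 = 706
r = 126 / √(784 × 706) = 126 / 743.9785 ≈ 0.1694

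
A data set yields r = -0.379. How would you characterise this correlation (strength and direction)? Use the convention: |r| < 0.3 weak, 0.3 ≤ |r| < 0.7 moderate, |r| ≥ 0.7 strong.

moderate negative

r = -0.379 < 0 so the relationship is negative.
|r| = 0.379, which falls in the moderate range.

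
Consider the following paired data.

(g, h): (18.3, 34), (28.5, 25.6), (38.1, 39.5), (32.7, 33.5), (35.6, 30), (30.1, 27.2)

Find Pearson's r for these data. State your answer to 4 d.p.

n = 6, Σg = 183.3, Σh = 189.8, Σg² = 5841.41, Σh² = 6133.7, Σgh = 5838.92
nΣgh − ΣgΣh = 35033.52 − 34790.34 = 243.18
nΣg² − (Σg)² = 35048.46 − 33598.89 = 1449.57; nΣh² − (Σh)² = 36802.2 − 36024.04 = 778.16
r = 243.18 / √(1449.57 × 778.16) = 243.18 / 1062.0722 ≈ 0.2290

0.2290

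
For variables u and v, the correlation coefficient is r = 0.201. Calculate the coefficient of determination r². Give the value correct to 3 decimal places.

r² = (0.201)² = 0.040

0.040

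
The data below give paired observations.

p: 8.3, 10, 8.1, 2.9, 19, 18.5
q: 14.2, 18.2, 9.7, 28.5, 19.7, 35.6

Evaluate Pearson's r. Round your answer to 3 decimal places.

n = 6, Σp = 66.8, Σq = 125.9, Σp² = 946.16, Σq² = 3094.67, Σpq = 1493.98
nΣpq − ΣpΣq = 8963.88 − 8410.12 = 553.76
nΣp² − (Σp)² = 5676.96 − 4462.24 = 1214.72; nΣq² − (Σq)² = 18568.02 − 15850.81 = 2717.21
r = 553.76 / √(1214.72 × 2717.21) = 553.76 / 1816.7689 ≈ 0.305

0.305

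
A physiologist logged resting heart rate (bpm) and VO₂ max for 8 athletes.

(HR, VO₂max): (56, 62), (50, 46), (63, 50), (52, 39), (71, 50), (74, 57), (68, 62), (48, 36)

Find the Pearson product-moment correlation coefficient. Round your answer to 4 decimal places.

n = 8, Σx = 482, Σy = 402, Σx² = 29754, Σy² = 20870, Σxy = 24662
nΣxy − ΣxΣy = 197296 − 193764 = 3532
nΣx² − (Σx)² = 238032 − 232324 = 5708; nΣy² − (Σy)² = 166960 − 161604 = 5356
r = 3532 / √(5708 × 5356) = 3532 / 5529.1996 ≈ 0.6388

0.6388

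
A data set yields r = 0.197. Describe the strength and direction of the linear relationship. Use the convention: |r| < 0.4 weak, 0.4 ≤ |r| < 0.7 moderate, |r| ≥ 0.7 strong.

r = 0.197 > 0 so the relationship is positive.
|r| = 0.197, which falls in the weak range.

weak positive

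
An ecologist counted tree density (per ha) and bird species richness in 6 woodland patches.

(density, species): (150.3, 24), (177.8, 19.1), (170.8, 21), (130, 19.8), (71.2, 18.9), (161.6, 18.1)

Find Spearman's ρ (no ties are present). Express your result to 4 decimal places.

Rank density: 3, 6, 5, 2, 1, 4
Rank species: 6, 3, 5, 4, 2, 1
d = rank(density) − rank(species): -3, 3, 0, -2, -1, 3; Σd² = 32
ρ = 1 − 6Σd² / [n(n²−1)] = 1 − 6×32 / (6×35) = 1 − 192/210 ≈ 0.0857

0.0857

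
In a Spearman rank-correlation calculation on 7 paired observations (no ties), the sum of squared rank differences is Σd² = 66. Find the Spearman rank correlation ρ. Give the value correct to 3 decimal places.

ρ = 1 − 6Σd² / [n(n²−1)] = 1 − 6×66 / (7×48)
  = 1 − 396/336 = 1 − 1.1786 ≈ -0.179

-0.179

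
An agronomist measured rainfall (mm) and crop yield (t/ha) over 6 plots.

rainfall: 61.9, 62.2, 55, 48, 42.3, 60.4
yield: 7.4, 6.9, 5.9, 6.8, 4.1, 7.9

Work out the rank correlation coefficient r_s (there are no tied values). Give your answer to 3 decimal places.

0.714

Rank rainfall: 5, 6, 3, 2, 1, 4
Rank yield: 5, 4, 2, 3, 1, 6
d = rank(rainfall) − rank(yield): 0, 2, 1, -1, 0, -2; Σd² = 10
ρ = 1 − 6Σd² / [n(n²−1)] = 1 − 6×10 / (6×35) = 1 − 60/210 ≈ 0.714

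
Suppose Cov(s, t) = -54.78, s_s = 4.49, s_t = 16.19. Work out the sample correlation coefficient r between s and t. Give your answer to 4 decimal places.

-0.7536

r = Cov(s,t) / (s_s · s_t) = -54.78 / (4.49 × 16.19)
  = -54.78 / 72.6931 ≈ -0.7536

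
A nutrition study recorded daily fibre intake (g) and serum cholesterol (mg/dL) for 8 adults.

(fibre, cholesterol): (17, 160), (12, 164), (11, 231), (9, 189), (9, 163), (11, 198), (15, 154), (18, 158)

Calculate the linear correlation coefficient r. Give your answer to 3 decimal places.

-0.514

n = 8, Σx = 102, Σy = 1417, Σx² = 1386, Σy² = 256031, Σxy = 17729
nΣxy − ΣxΣy = 141832 − 144534 = -2702
nΣx² − (Σx)² = 11088 − 10404 = 684; nΣy² − (Σy)² = 2048248 − 2007889 = 40359
r = -2702 / √(684 × 40359) = -2702 / 5254.0990 ≈ -0.514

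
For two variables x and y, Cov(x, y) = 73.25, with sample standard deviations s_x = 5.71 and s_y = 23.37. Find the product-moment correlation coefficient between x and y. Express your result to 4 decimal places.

r = Cov(x,y) / (s_x · s_y) = 73.25 / (5.71 × 23.37)
  = 73.25 / 133.4427 ≈ 0.5489

0.5489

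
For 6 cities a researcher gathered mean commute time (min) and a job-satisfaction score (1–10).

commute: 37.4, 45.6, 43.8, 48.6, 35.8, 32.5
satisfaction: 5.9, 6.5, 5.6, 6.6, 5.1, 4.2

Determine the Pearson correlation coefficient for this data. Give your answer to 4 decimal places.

0.8873

n = 6, Σx = 243.7, Σy = 33.9, Σx² = 10096.41, Σy² = 195.63, Σxy = 1402.18
nΣxy − ΣxΣy = 8413.08 − 8261.43 = 151.65
nΣx² − (Σx)² = 60578.46 − 59389.69 = 1188.77; nΣy² − (Σy)² = 1173.78 − 1149.21 = 24.57
r = 151.65 / √(1188.77 × 24.57) = 151.65 / 170.9037 ≈ 0.8873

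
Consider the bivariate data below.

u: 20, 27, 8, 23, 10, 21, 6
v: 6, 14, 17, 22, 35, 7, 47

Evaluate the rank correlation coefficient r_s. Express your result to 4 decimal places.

Rank u: 4, 7, 2, 6, 3, 5, 1
Rank v: 1, 3, 4, 5, 6, 2, 7
d = rank(u) − rank(v): 3, 4, -2, 1, -3, 3, -6; Σd² = 84
ρ = 1 − 6Σd² / [n(n²−1)] = 1 − 6×84 / (7×48) = 1 − 504/336 ≈ -0.5000

-0.5000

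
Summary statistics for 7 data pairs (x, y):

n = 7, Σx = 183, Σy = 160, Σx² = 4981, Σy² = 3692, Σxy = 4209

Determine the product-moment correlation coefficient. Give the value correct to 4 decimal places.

0.3156

r = (nΣxy − ΣxΣy) / √[(nΣx² − (Σx)²)(nΣy² − (Σy)²)]
Numerator: 7×4209 − 183×160 = 183
Denominator: √[(34867 − 33489)(25844 − 25600)] = √[1378 × 244] = 579.8552
r = 183 / 579.8552 ≈ 0.3156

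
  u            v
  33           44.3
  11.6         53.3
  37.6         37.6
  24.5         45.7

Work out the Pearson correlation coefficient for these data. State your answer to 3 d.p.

n = 4, Σu = 106.7, Σv = 180.9, Σu² = 3237.57, Σv² = 8305.63, Σuv = 4613.59
nΣuv − ΣuΣv = 18454.36 − 19302.03 = -847.67
nΣu² − (Σu)² = 12950.28 − 11384.89 = 1565.39; nΣv² − (Σv)² = 33222.52 − 32724.81 = 497.71
r = -847.67 / √(1565.39 × 497.71) = -847.67 / 882.6722 ≈ -0.960

-0.960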